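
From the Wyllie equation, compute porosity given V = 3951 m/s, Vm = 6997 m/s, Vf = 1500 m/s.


1/V - 1/Vm = 1/3951 - 1/6997 = 0.00011018
1/Vf - 1/Vm = 1/1500 - 1/6997 = 0.00052375
phi = 0.00011018 / 0.00052375 = 0.2104

0.2104


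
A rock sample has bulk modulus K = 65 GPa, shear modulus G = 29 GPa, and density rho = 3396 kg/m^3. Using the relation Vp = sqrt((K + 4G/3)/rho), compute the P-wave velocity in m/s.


First compute the effective modulus:
K + 4G/3 = 65e9 + 4*29e9/3 = 103666666666.67 Pa
Then divide by density:
103666666666.67 / 3396 = 30526109.148 Pa/(kg/m^3)
Take the square root:
Vp = sqrt(30526109.148) = 5525.04 m/s

5525.04


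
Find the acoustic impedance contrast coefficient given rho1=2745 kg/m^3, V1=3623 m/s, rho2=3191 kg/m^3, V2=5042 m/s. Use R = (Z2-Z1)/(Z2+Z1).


Z1 = 2745 * 3623 = 9945135
Z2 = 3191 * 5042 = 16089022
R = (16089022 - 9945135) / (16089022 + 9945135) = 6143887 / 26034157 = 0.236

0.236


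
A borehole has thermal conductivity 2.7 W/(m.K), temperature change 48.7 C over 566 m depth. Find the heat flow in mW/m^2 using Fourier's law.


q = k * dT / dz * 1000
= 2.7 * 48.7 / 566 * 1000
= 0.232314 * 1000
= 232.3145 mW/m^2

232.3145


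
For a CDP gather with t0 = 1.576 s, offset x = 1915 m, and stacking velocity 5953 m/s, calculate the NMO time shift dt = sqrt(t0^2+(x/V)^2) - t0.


x/Vnmo = 1915/5953 = 0.321687
(x/Vnmo)^2 = 0.103482
t0^2 = 2.483776
sqrt(2.483776 + 0.103482) = 1.608496
dt = 1.608496 - 1.576 = 0.032496

0.032496


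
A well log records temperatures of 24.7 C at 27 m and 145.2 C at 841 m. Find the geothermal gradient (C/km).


dT = 145.2 - 24.7 = 120.5 C
dz = 841 - 27 = 814 m
gradient = dT/dz * 1000 = 120.5/814 * 1000 = 148.0344 C/km

148.0344


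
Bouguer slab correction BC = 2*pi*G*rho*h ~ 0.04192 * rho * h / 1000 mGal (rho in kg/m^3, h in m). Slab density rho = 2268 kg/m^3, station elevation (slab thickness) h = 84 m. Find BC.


BC = 0.04192 * rho * h / 1000
= 0.04192 * 2268 * 84 / 1000
= 7.9863 mGal

7.9863


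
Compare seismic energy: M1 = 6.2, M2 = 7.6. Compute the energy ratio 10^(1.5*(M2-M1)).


M2 - M1 = 7.6 - 6.2 = 1.4
1.5 * 1.4 = 2.1
ratio = 10^2.1 = 125.89

125.89


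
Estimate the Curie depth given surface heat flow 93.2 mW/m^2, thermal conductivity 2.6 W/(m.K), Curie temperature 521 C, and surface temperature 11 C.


T_Curie - T_surf = 521 - 11 = 510 C
Convert q to W/m^2: 93.2 mW/m^2 = 0.0932 W/m^2
d = 510 * 2.6 / 0.0932 = 14227.47 m

14227.47


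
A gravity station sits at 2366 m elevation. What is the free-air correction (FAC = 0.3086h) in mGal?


FAC = 0.3086 * h
= 0.3086 * 2366
= 730.1476 mGal

730.1476


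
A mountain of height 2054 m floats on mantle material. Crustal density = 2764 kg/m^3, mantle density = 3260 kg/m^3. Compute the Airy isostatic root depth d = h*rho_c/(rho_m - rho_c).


rho_m - rho_c = 3260 - 2764 = 496
d = 2054 * 2764 / 496
= 5677256 / 496
= 11446.08 m

11446.08


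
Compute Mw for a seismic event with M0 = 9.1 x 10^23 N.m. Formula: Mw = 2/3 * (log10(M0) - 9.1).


log10(M0) = log10(9.1 x 10^23) = 23.959
Mw = 2/3 * (23.959 - 9.1)
= 2/3 * 14.859
= 9.91

9.91


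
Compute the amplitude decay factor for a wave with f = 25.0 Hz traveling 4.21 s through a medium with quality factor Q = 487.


pi*f*t/Q = pi*25.0*4.21/487 = 0.678958
A/A0 = exp(-0.678958) = 0.507145

0.507145


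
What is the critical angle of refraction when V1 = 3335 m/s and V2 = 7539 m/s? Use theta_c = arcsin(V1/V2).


V1/V2 = 3335/7539 = 0.442366
theta_c = arcsin(0.442366) = 26.255 degrees

26.255


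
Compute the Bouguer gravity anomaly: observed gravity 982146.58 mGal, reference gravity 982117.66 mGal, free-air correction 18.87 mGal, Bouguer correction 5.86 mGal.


BA = g_obs - g_ref + FAC - BC
= 982146.58 - 982117.66 + 18.87 - 5.86
= 41.93 mGal

41.93


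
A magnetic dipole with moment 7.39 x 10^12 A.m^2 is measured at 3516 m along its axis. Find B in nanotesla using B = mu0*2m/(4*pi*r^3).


m = 7.39 x 10^12 = 7390000000000 A.m^2
2m = 14780000000000 A.m^2
r^3 = 3516^3 = 43465692096
B = (4pi*10^-7) * 14780000000000 / (4*pi * 43465692096) * 1e9
= 18573095.768023 / 546205995887.96 * 1e9
= 34003.8299 nT

34003.8299


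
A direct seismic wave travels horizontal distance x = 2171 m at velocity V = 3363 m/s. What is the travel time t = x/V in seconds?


t = x / V
= 2171 / 3363
= 0.6456 s

0.6456


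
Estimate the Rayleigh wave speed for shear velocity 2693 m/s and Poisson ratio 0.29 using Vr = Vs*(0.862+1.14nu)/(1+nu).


Numerator factor = 0.862 + 1.14*0.29 = 1.1926
Denominator = 1 + 0.29 = 1.29
Vr = 2693 * 1.1926 / 1.29 = 2489.67 m/s

2489.67


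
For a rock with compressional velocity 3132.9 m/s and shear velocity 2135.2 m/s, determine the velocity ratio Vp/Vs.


Vp/Vs = 3132.9 / 2135.2
= 1.4673

1.4673


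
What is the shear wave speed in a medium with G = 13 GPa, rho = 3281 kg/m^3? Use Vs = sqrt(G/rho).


Convert G to Pa: G = 13e9 Pa
Compute G/rho = 13e9 / 3281 = 3962206.6443
Vs = sqrt(3962206.6443) = 1990.53 m/s

1990.53


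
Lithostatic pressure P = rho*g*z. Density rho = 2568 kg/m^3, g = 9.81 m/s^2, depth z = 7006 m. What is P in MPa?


P = rho * g * z / 1e6
= 2568 * 9.81 * 7006 / 1e6
= 176495712.48 / 1e6
= 176.4957 MPa

176.4957


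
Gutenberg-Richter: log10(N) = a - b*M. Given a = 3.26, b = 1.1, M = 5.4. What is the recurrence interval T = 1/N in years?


log10(N) = 3.26 - 1.1*5.4 = -2.68
N = 10^-2.68 = 0.002089
T = 1/N = 1/0.002089 = 478.6301 years

478.6301


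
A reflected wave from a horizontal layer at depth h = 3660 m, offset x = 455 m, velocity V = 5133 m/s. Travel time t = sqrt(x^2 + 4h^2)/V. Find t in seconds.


x^2 + 4h^2 = 455^2 + 4*3660^2 = 207025 + 53582400 = 53789425
sqrt(53789425) = 7334.1274
t = 7334.1274 / 5133 = 1.4288 s

1.4288


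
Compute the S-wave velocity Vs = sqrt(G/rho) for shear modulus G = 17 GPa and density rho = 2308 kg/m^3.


Convert G to Pa: G = 17e9 Pa
Compute G/rho = 17e9 / 2308 = 7365684.5754
Vs = sqrt(7365684.5754) = 2713.98 m/s

2713.98


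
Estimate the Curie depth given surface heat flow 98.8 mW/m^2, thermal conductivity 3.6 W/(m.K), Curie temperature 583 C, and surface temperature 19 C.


T_Curie - T_surf = 583 - 19 = 564 C
Convert q to W/m^2: 98.8 mW/m^2 = 0.0988 W/m^2
d = 564 * 3.6 / 0.0988 = 20550.61 m

20550.61


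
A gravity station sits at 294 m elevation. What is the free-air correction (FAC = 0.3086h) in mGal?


FAC = 0.3086 * h
= 0.3086 * 294
= 90.7284 mGal

90.7284


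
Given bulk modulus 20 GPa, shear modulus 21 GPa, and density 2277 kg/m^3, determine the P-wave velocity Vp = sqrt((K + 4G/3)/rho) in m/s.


First compute the effective modulus:
K + 4G/3 = 20e9 + 4*21e9/3 = 48000000000.0 Pa
Then divide by density:
48000000000.0 / 2277 = 21080368.9065 Pa/(kg/m^3)
Take the square root:
Vp = sqrt(21080368.9065) = 4591.34 m/s

4591.34


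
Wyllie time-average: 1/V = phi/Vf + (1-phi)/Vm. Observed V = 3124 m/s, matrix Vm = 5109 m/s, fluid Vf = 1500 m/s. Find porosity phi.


1/V - 1/Vm = 1/3124 - 1/5109 = 0.00012437
1/Vf - 1/Vm = 1/1500 - 1/5109 = 0.00047093
phi = 0.00012437 / 0.00047093 = 0.2641

0.2641


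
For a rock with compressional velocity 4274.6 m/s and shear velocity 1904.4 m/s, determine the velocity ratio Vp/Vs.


Vp/Vs = 4274.6 / 1904.4
= 2.2446

2.2446


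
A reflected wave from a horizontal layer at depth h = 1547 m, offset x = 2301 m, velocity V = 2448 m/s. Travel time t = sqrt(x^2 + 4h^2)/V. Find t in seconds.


x^2 + 4h^2 = 2301^2 + 4*1547^2 = 5294601 + 9572836 = 14867437
sqrt(14867437) = 3855.8316
t = 3855.8316 / 2448 = 1.5751 s

1.5751


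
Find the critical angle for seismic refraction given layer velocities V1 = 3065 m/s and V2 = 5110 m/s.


V1/V2 = 3065/5110 = 0.599804
theta_c = arcsin(0.599804) = 36.8559 degrees

36.8559


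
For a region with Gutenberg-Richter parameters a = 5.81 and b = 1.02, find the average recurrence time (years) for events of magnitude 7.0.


log10(N) = 5.81 - 1.02*7.0 = -1.33
N = 10^-1.33 = 0.046774
T = 1/N = 1/0.046774 = 21.3796 years

21.3796


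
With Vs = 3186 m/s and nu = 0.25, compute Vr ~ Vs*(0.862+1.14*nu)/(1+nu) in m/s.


Numerator factor = 0.862 + 1.14*0.25 = 1.147
Denominator = 1 + 0.25 = 1.25
Vr = 3186 * 1.147 / 1.25 = 2923.47 m/s

2923.47


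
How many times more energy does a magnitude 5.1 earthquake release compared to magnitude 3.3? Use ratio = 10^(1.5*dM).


M2 - M1 = 5.1 - 3.3 = 1.8
1.5 * 1.8 = 2.7
ratio = 10^2.7 = 501.19

501.19


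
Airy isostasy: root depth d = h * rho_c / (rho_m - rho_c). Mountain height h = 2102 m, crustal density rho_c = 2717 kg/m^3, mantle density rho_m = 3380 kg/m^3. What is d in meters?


rho_m - rho_c = 3380 - 2717 = 663
d = 2102 * 2717 / 663
= 5711134 / 663
= 8614.08 m

8614.08


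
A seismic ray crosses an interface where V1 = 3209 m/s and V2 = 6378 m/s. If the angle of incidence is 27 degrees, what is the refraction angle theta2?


sin(theta1) = sin(27 deg) = 0.45399
sin(theta2) = V2/V1 * sin(theta1) = 6378/3209 * 0.45399 = 0.902322
theta2 = arcsin(0.902322) = 64.465 degrees

64.465


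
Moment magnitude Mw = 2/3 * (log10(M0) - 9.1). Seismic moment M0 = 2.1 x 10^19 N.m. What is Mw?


log10(M0) = log10(2.1 x 10^19) = 19.3222
Mw = 2/3 * (19.3222 - 9.1)
= 2/3 * 10.2222
= 6.81

6.81


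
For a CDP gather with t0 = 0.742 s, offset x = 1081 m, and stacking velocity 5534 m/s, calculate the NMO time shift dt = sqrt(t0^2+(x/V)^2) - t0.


x/Vnmo = 1081/5534 = 0.195338
(x/Vnmo)^2 = 0.038157
t0^2 = 0.550564
sqrt(0.550564 + 0.038157) = 0.767281
dt = 0.767281 - 0.742 = 0.025281

0.025281


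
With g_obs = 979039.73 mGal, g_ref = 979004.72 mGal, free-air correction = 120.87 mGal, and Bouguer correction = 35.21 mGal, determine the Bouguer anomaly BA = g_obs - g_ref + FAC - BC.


BA = g_obs - g_ref + FAC - BC
= 979039.73 - 979004.72 + 120.87 - 35.21
= 120.67 mGal

120.67


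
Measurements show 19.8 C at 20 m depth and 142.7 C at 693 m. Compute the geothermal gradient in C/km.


dT = 142.7 - 19.8 = 122.9 C
dz = 693 - 20 = 673 m
gradient = dT/dz * 1000 = 122.9/673 * 1000 = 182.6152 C/km

182.6152


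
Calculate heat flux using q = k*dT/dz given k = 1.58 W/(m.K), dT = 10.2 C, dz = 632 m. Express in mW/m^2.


q = k * dT / dz * 1000
= 1.58 * 10.2 / 632 * 1000
= 0.0255 * 1000
= 25.5 mW/m^2

25.5


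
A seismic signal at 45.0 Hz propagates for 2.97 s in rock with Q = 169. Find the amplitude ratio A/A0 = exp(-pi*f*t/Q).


pi*f*t/Q = pi*45.0*2.97/169 = 2.484461
A/A0 = exp(-2.484461) = 0.083371

0.083371


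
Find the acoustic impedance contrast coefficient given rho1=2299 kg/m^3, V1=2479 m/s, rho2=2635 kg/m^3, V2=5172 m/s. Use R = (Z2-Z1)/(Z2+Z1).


Z1 = 2299 * 2479 = 5699221
Z2 = 2635 * 5172 = 13628220
R = (13628220 - 5699221) / (13628220 + 5699221) = 7928999 / 19327441 = 0.4102

0.4102


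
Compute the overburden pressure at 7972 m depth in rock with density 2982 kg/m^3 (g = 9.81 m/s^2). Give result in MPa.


P = rho * g * z / 1e6
= 2982 * 9.81 * 7972 / 1e6
= 233208264.24 / 1e6
= 233.2083 MPa

233.2083


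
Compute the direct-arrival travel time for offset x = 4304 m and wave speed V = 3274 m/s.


t = x / V
= 4304 / 3274
= 1.3146 s

1.3146


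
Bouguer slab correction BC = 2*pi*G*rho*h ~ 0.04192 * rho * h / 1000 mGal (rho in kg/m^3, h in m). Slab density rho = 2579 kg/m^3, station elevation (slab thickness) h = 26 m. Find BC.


BC = 0.04192 * rho * h / 1000
= 0.04192 * 2579 * 26 / 1000
= 2.8109 mGal

2.8109


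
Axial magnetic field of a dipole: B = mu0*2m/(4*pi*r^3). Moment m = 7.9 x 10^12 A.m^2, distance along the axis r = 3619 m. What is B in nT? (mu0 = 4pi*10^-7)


m = 7.9 x 10^12 = 7900000000000 A.m^2
2m = 15800000000000 A.m^2
r^3 = 3619^3 = 47398625659
B = (4pi*10^-7) * 15800000000000 / (4*pi * 47398625659) * 1e9
= 19854865.570687 / 595628696642.27 * 1e9
= 33334.2998 nT

33334.2998


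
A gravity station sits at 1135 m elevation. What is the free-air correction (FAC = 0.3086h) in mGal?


FAC = 0.3086 * h
= 0.3086 * 1135
= 350.261 mGal

350.261


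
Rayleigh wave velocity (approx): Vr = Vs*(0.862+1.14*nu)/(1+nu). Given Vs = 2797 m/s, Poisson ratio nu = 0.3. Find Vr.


Numerator factor = 0.862 + 1.14*0.3 = 1.204
Denominator = 1 + 0.3 = 1.3
Vr = 2797 * 1.204 / 1.3 = 2590.45 m/s

2590.45


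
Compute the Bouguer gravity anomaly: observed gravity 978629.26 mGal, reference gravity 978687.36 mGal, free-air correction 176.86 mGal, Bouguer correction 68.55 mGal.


BA = g_obs - g_ref + FAC - BC
= 978629.26 - 978687.36 + 176.86 - 68.55
= 50.21 mGal

50.21


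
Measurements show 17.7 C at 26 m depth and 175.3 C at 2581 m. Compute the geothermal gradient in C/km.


dT = 175.3 - 17.7 = 157.6 C
dz = 2581 - 26 = 2555 m
gradient = dT/dz * 1000 = 157.6/2555 * 1000 = 61.683 C/km

61.683


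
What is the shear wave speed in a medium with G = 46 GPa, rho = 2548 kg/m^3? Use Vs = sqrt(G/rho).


Convert G to Pa: G = 46e9 Pa
Compute G/rho = 46e9 / 2548 = 18053375.1962
Vs = sqrt(18053375.1962) = 4248.93 m/s

4248.93


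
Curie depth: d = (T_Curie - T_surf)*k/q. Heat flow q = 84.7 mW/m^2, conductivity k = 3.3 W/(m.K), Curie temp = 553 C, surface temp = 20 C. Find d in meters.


T_Curie - T_surf = 553 - 20 = 533 C
Convert q to W/m^2: 84.7 mW/m^2 = 0.0847 W/m^2
d = 533 * 3.3 / 0.0847 = 20766.23 m

20766.23


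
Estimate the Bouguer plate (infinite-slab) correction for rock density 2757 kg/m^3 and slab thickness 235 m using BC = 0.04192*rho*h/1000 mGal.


BC = 0.04192 * rho * h / 1000
= 0.04192 * 2757 * 235 / 1000
= 27.1598 mGal

27.1598


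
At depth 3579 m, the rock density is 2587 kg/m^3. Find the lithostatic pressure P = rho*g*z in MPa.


P = rho * g * z / 1e6
= 2587 * 9.81 * 3579 / 1e6
= 90829544.13 / 1e6
= 90.8295 MPa

90.8295


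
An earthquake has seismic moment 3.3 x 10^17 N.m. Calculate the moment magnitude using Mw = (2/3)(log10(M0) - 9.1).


log10(M0) = log10(3.3 x 10^17) = 17.5185
Mw = 2/3 * (17.5185 - 9.1)
= 2/3 * 8.4185
= 5.61

5.61


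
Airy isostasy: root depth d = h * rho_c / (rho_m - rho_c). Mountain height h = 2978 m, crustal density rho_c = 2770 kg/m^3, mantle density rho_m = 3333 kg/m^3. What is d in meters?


rho_m - rho_c = 3333 - 2770 = 563
d = 2978 * 2770 / 563
= 8249060 / 563
= 14651.97 m

14651.97


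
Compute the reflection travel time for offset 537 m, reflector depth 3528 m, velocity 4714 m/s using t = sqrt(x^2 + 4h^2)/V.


x^2 + 4h^2 = 537^2 + 4*3528^2 = 288369 + 49787136 = 50075505
sqrt(50075505) = 7076.4048
t = 7076.4048 / 4714 = 1.5011 s

1.5011


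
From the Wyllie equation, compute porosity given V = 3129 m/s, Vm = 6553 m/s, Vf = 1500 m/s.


1/V - 1/Vm = 1/3129 - 1/6553 = 0.00016699
1/Vf - 1/Vm = 1/1500 - 1/6553 = 0.00051406
phi = 0.00016699 / 0.00051406 = 0.3248

0.3248


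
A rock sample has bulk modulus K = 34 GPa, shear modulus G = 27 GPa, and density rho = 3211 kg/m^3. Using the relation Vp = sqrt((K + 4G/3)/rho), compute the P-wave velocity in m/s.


First compute the effective modulus:
K + 4G/3 = 34e9 + 4*27e9/3 = 70000000000.0 Pa
Then divide by density:
70000000000.0 / 3211 = 21800062.2859 Pa/(kg/m^3)
Take the square root:
Vp = sqrt(21800062.2859) = 4669.05 m/s

4669.05


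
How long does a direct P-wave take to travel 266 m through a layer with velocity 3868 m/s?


t = x / V
= 266 / 3868
= 0.0688 s

0.0688


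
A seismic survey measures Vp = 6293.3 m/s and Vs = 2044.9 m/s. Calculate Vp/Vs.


Vp/Vs = 6293.3 / 2044.9
= 3.0776

3.0776


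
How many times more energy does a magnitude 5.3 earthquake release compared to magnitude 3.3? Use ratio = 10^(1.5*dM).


M2 - M1 = 5.3 - 3.3 = 2.0
1.5 * 2.0 = 3.0
ratio = 10^3.0 = 1000.0

1000.0


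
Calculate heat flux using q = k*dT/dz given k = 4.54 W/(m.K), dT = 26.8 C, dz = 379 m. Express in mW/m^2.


q = k * dT / dz * 1000
= 4.54 * 26.8 / 379 * 1000
= 0.321034 * 1000
= 321.0343 mW/m^2

321.0343


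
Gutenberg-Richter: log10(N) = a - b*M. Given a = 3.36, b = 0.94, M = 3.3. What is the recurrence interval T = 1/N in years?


log10(N) = 3.36 - 0.94*3.3 = 0.258
N = 10^0.258 = 1.81134
T = 1/N = 1/1.81134 = 0.5521 years

0.5521


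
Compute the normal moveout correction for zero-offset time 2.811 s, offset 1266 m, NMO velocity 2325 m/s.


x/Vnmo = 1266/2325 = 0.544516
(x/Vnmo)^2 = 0.296498
t0^2 = 7.901721
sqrt(7.901721 + 0.296498) = 2.863253
dt = 2.863253 - 2.811 = 0.052253

0.052253


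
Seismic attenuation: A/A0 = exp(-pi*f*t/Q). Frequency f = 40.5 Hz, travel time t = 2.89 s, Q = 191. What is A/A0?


pi*f*t/Q = pi*40.5*2.89/191 = 1.925171
A/A0 = exp(-1.925171) = 0.145851

0.145851


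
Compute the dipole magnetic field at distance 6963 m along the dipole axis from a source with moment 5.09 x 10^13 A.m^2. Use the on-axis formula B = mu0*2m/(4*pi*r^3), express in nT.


m = 5.09 x 10^13 = 50900000000000 A.m^2
2m = 101800000000000 A.m^2
r^3 = 6963^3 = 337589698347
B = (4pi*10^-7) * 101800000000000 / (4*pi * 337589698347) * 1e9
= 127925652.854176 / 4242277265018.12 * 1e9
= 30154.9486 nT

30154.9486


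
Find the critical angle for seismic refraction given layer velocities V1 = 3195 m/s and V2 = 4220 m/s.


V1/V2 = 3195/4220 = 0.757109
theta_c = arcsin(0.757109) = 49.21 degrees

49.21


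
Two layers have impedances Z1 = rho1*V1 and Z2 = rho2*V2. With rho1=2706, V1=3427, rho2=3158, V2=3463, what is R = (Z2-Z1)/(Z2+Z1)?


Z1 = 2706 * 3427 = 9273462
Z2 = 3158 * 3463 = 10936154
R = (10936154 - 9273462) / (10936154 + 9273462) = 1662692 / 20209616 = 0.0823

0.0823


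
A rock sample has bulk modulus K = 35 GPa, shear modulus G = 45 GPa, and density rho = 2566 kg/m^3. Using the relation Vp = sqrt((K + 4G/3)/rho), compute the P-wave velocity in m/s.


First compute the effective modulus:
K + 4G/3 = 35e9 + 4*45e9/3 = 95000000000.0 Pa
Then divide by density:
95000000000.0 / 2566 = 37022603.2736 Pa/(kg/m^3)
Take the square root:
Vp = sqrt(37022603.2736) = 6084.62 m/s

6084.62


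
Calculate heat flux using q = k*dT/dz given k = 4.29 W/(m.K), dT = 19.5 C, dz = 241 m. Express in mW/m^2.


q = k * dT / dz * 1000
= 4.29 * 19.5 / 241 * 1000
= 0.347116 * 1000
= 347.1162 mW/m^2

347.1162


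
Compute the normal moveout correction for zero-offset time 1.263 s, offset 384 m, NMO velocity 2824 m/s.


x/Vnmo = 384/2824 = 0.135977
(x/Vnmo)^2 = 0.01849
t0^2 = 1.595169
sqrt(1.595169 + 0.01849) = 1.270299
dt = 1.270299 - 1.263 = 0.007299

0.007299


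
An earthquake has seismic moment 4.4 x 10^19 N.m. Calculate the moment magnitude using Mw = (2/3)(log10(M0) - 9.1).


log10(M0) = log10(4.4 x 10^19) = 19.6435
Mw = 2/3 * (19.6435 - 9.1)
= 2/3 * 10.5435
= 7.03

7.03


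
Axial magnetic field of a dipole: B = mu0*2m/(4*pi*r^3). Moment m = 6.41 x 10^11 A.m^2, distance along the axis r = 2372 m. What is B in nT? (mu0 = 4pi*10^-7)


m = 6.41 x 10^11 = 641000000000 A.m^2
2m = 1282000000000 A.m^2
r^3 = 2372^3 = 13345782848
B = (4pi*10^-7) * 1282000000000 / (4*pi * 13345782848) * 1e9
= 1611008.712761 / 167708053406.73 * 1e9
= 9606.0307 nT

9606.0307


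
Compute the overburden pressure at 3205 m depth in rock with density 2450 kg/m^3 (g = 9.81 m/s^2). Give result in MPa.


P = rho * g * z / 1e6
= 2450 * 9.81 * 3205 / 1e6
= 77030572.5 / 1e6
= 77.0306 MPa

77.0306


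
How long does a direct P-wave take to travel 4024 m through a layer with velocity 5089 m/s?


t = x / V
= 4024 / 5089
= 0.7907 s

0.7907


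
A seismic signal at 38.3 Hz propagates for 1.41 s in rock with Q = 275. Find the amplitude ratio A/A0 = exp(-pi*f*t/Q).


pi*f*t/Q = pi*38.3*1.41/275 = 0.616929
A/A0 = exp(-0.616929) = 0.539599

0.539599


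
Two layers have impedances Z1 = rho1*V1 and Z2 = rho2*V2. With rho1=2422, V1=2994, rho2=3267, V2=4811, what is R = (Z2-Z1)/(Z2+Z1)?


Z1 = 2422 * 2994 = 7251468
Z2 = 3267 * 4811 = 15717537
R = (15717537 - 7251468) / (15717537 + 7251468) = 8466069 / 22969005 = 0.3686

0.3686


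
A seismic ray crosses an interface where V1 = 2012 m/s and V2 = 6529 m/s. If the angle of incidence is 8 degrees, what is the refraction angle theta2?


sin(theta1) = sin(8 deg) = 0.139173
sin(theta2) = V2/V1 * sin(theta1) = 6529/2012 * 0.139173 = 0.451621
theta2 = arcsin(0.451621) = 26.8477 degrees

26.8477


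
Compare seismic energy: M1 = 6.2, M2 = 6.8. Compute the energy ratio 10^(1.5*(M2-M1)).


M2 - M1 = 6.8 - 6.2 = 0.6
1.5 * 0.6 = 0.9
ratio = 10^0.9 = 7.94

7.94


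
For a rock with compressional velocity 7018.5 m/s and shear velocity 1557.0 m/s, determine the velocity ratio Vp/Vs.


Vp/Vs = 7018.5 / 1557.0
= 4.5077

4.5077


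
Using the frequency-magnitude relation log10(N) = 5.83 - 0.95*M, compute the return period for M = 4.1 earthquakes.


log10(N) = 5.83 - 0.95*4.1 = 1.935
N = 10^1.935 = 86.099375
T = 1/N = 1/86.099375 = 0.0116 years

0.0116


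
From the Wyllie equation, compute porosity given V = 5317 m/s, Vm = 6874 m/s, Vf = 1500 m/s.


1/V - 1/Vm = 1/5317 - 1/6874 = 4.26e-05
1/Vf - 1/Vm = 1/1500 - 1/6874 = 0.00052119
phi = 4.26e-05 / 0.00052119 = 0.0817

0.0817


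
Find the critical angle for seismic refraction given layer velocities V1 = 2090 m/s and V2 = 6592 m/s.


V1/V2 = 2090/6592 = 0.317051
theta_c = arcsin(0.317051) = 18.4847 degrees

18.4847


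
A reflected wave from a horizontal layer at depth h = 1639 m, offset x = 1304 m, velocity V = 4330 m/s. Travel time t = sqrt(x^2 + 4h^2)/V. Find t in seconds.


x^2 + 4h^2 = 1304^2 + 4*1639^2 = 1700416 + 10745284 = 12445700
sqrt(12445700) = 3527.8464
t = 3527.8464 / 4330 = 0.8147 s

0.8147


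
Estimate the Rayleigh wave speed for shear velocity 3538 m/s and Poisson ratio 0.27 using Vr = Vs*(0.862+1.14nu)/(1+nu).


Numerator factor = 0.862 + 1.14*0.27 = 1.1698
Denominator = 1 + 0.27 = 1.27
Vr = 3538 * 1.1698 / 1.27 = 3258.86 m/s

3258.86


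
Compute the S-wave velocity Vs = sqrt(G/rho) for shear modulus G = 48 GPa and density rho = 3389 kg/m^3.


Convert G to Pa: G = 48e9 Pa
Compute G/rho = 48e9 / 3389 = 14163470.0502
Vs = sqrt(14163470.0502) = 3763.44 m/s

3763.44


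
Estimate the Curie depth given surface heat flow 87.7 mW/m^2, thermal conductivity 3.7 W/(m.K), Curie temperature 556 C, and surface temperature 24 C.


T_Curie - T_surf = 556 - 24 = 532 C
Convert q to W/m^2: 87.7 mW/m^2 = 0.0877 W/m^2
d = 532 * 3.7 / 0.0877 = 22444.7 m

22444.7


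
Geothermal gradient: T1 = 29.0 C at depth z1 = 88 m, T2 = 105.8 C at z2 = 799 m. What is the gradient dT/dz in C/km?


dT = 105.8 - 29.0 = 76.8 C
dz = 799 - 88 = 711 m
gradient = dT/dz * 1000 = 76.8/711 * 1000 = 108.0169 C/km

108.0169


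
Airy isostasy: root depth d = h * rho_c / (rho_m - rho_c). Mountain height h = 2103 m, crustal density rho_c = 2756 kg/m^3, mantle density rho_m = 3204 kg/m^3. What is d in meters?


rho_m - rho_c = 3204 - 2756 = 448
d = 2103 * 2756 / 448
= 5795868 / 448
= 12937.21 m

12937.21


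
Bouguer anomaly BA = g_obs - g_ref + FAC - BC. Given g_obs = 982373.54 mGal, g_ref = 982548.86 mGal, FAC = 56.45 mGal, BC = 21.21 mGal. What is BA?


BA = g_obs - g_ref + FAC - BC
= 982373.54 - 982548.86 + 56.45 - 21.21
= -140.08 mGal

-140.08


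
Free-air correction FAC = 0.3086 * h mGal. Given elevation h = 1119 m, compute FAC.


FAC = 0.3086 * h
= 0.3086 * 1119
= 345.3234 mGal

345.3234


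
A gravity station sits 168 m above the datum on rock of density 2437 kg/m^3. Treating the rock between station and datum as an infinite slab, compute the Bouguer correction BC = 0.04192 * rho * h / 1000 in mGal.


BC = 0.04192 * rho * h / 1000
= 0.04192 * 2437 * 168 / 1000
= 17.1627 mGal

17.1627


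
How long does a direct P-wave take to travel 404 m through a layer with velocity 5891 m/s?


t = x / V
= 404 / 5891
= 0.0686 s

0.0686


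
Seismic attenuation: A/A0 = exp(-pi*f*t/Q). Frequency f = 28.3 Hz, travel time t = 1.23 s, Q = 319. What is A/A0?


pi*f*t/Q = pi*28.3*1.23/319 = 0.342808
A/A0 = exp(-0.342808) = 0.709775

0.709775


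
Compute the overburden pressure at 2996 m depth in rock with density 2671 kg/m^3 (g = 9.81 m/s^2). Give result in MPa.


P = rho * g * z / 1e6
= 2671 * 9.81 * 2996 / 1e6
= 78502719.96 / 1e6
= 78.5027 MPa

78.5027


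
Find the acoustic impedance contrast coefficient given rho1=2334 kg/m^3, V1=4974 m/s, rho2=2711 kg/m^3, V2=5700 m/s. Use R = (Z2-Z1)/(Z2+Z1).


Z1 = 2334 * 4974 = 11609316
Z2 = 2711 * 5700 = 15452700
R = (15452700 - 11609316) / (15452700 + 11609316) = 3843384 / 27062016 = 0.142

0.142


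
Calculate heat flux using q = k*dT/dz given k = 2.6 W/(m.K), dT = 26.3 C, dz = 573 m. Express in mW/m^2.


q = k * dT / dz * 1000
= 2.6 * 26.3 / 573 * 1000
= 0.119337 * 1000
= 119.3368 mW/m^2

119.3368


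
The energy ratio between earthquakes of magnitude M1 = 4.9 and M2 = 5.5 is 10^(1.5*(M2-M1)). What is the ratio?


M2 - M1 = 5.5 - 4.9 = 0.6
1.5 * 0.6 = 0.9
ratio = 10^0.9 = 7.94

7.94


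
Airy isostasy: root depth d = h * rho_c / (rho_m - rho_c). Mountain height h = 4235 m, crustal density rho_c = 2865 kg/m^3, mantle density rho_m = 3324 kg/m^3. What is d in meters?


rho_m - rho_c = 3324 - 2865 = 459
d = 4235 * 2865 / 459
= 12133275 / 459
= 26434.15 m

26434.15


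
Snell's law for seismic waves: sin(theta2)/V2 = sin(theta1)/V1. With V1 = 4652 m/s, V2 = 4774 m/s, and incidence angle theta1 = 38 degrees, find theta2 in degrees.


sin(theta1) = sin(38 deg) = 0.615661
sin(theta2) = V2/V1 * sin(theta1) = 4774/4652 * 0.615661 = 0.631807
theta2 = arcsin(0.631807) = 39.1836 degrees

39.1836


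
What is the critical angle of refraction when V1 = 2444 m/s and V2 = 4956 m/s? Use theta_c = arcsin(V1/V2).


V1/V2 = 2444/4956 = 0.49314
theta_c = arcsin(0.49314) = 29.5471 degrees

29.5471


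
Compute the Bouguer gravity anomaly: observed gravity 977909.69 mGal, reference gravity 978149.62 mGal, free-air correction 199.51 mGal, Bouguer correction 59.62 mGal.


BA = g_obs - g_ref + FAC - BC
= 977909.69 - 978149.62 + 199.51 - 59.62
= -100.04 mGal

-100.04


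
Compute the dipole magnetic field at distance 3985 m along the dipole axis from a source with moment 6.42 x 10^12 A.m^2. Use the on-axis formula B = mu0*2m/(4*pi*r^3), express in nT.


m = 6.42 x 10^12 = 6420000000000 A.m^2
2m = 12840000000000 A.m^2
r^3 = 3985^3 = 63282696625
B = (4pi*10^-7) * 12840000000000 / (4*pi * 63282696625) * 1e9
= 16135219.868837 / 795233819265.81 * 1e9
= 20289.9065 nT

20289.9065


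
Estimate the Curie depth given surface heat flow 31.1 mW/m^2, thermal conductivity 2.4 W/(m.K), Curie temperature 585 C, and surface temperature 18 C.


T_Curie - T_surf = 585 - 18 = 567 C
Convert q to W/m^2: 31.1 mW/m^2 = 0.0311 W/m^2
d = 567 * 2.4 / 0.0311 = 43755.63 m

43755.63


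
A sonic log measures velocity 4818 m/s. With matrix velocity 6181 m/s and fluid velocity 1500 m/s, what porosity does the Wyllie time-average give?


1/V - 1/Vm = 1/4818 - 1/6181 = 4.577e-05
1/Vf - 1/Vm = 1/1500 - 1/6181 = 0.00050488
phi = 4.577e-05 / 0.00050488 = 0.0907

0.0907


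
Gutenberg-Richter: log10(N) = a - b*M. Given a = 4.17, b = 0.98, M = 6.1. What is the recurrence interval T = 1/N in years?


log10(N) = 4.17 - 0.98*6.1 = -1.808
N = 10^-1.808 = 0.01556
T = 1/N = 1/0.01556 = 64.2688 years

64.2688


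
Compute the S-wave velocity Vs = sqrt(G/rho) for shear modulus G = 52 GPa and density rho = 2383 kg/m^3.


Convert G to Pa: G = 52e9 Pa
Compute G/rho = 52e9 / 2383 = 21821233.739
Vs = sqrt(21821233.739) = 4671.32 m/s

4671.32


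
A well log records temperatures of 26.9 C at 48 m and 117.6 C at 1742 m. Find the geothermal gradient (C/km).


dT = 117.6 - 26.9 = 90.7 C
dz = 1742 - 48 = 1694 m
gradient = dT/dz * 1000 = 90.7/1694 * 1000 = 53.5419 C/km

53.5419


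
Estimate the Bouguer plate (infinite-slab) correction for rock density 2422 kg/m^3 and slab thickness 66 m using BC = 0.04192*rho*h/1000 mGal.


BC = 0.04192 * rho * h / 1000
= 0.04192 * 2422 * 66 / 1000
= 6.701 mGal

6.701


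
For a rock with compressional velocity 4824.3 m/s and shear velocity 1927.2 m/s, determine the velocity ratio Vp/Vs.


Vp/Vs = 4824.3 / 1927.2
= 2.5033

2.5033


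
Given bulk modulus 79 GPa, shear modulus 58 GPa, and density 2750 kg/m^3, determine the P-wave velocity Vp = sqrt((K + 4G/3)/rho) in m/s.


First compute the effective modulus:
K + 4G/3 = 79e9 + 4*58e9/3 = 156333333333.33 Pa
Then divide by density:
156333333333.33 / 2750 = 56848484.8485 Pa/(kg/m^3)
Take the square root:
Vp = sqrt(56848484.8485) = 7539.79 m/s

7539.79


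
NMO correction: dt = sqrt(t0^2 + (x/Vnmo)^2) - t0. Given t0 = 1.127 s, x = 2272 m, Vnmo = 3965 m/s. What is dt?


x/Vnmo = 2272/3965 = 0.573014
(x/Vnmo)^2 = 0.328345
t0^2 = 1.270129
sqrt(1.270129 + 0.328345) = 1.264308
dt = 1.264308 - 1.127 = 0.137308

0.137308


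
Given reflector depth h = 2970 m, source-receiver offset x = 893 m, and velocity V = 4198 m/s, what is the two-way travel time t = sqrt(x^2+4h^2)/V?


x^2 + 4h^2 = 893^2 + 4*2970^2 = 797449 + 35283600 = 36081049
sqrt(36081049) = 6006.7503
t = 6006.7503 / 4198 = 1.4309 s

1.4309


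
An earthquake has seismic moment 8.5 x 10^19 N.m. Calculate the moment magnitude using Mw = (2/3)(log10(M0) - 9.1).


log10(M0) = log10(8.5 x 10^19) = 19.9294
Mw = 2/3 * (19.9294 - 9.1)
= 2/3 * 10.8294
= 7.22

7.22


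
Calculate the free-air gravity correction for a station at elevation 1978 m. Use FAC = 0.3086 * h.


FAC = 0.3086 * h
= 0.3086 * 1978
= 610.4108 mGal

610.4108


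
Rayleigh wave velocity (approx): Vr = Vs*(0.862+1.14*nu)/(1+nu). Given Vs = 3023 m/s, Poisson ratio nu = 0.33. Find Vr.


Numerator factor = 0.862 + 1.14*0.33 = 1.2382
Denominator = 1 + 0.33 = 1.33
Vr = 3023 * 1.2382 / 1.33 = 2814.34 m/s

2814.34


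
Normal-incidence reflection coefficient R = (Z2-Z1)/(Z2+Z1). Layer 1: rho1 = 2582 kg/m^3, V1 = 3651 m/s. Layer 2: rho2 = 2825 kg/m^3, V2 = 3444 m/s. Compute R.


Z1 = 2582 * 3651 = 9426882
Z2 = 2825 * 3444 = 9729300
R = (9729300 - 9426882) / (9729300 + 9426882) = 302418 / 19156182 = 0.0158

0.0158


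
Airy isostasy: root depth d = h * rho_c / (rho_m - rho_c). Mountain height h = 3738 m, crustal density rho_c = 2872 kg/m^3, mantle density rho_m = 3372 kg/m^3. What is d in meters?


rho_m - rho_c = 3372 - 2872 = 500
d = 3738 * 2872 / 500
= 10735536 / 500
= 21471.07 m

21471.07


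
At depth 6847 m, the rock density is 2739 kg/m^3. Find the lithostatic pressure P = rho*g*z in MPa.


P = rho * g * z / 1e6
= 2739 * 9.81 * 6847 / 1e6
= 183976082.73 / 1e6
= 183.9761 MPa

183.9761


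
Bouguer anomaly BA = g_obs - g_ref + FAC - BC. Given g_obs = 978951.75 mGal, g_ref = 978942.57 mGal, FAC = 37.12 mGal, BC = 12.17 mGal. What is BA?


BA = g_obs - g_ref + FAC - BC
= 978951.75 - 978942.57 + 37.12 - 12.17
= 34.13 mGal

34.13


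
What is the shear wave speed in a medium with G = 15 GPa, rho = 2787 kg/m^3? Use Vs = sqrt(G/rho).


Convert G to Pa: G = 15e9 Pa
Compute G/rho = 15e9 / 2787 = 5382131.324
Vs = sqrt(5382131.324) = 2319.94 m/s

2319.94


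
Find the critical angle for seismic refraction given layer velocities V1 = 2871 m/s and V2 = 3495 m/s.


V1/V2 = 2871/3495 = 0.821459
theta_c = arcsin(0.821459) = 55.2311 degrees

55.2311


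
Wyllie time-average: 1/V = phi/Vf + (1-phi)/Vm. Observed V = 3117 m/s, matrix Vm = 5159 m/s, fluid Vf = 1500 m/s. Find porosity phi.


1/V - 1/Vm = 1/3117 - 1/5159 = 0.00012699
1/Vf - 1/Vm = 1/1500 - 1/5159 = 0.00047283
phi = 0.00012699 / 0.00047283 = 0.2686

0.2686


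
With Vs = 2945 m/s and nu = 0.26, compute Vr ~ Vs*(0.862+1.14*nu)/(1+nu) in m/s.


Numerator factor = 0.862 + 1.14*0.26 = 1.1584
Denominator = 1 + 0.26 = 1.26
Vr = 2945 * 1.1584 / 1.26 = 2707.53 m/s

2707.53


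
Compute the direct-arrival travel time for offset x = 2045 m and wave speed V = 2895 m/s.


t = x / V
= 2045 / 2895
= 0.7064 s

0.7064


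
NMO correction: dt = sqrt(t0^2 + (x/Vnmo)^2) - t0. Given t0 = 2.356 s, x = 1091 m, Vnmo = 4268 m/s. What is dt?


x/Vnmo = 1091/4268 = 0.255623
(x/Vnmo)^2 = 0.065343
t0^2 = 5.550736
sqrt(5.550736 + 0.065343) = 2.369827
dt = 2.369827 - 2.356 = 0.013827

0.013827


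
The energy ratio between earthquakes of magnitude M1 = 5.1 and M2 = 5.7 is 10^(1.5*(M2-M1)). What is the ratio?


M2 - M1 = 5.7 - 5.1 = 0.6
1.5 * 0.6 = 0.9
ratio = 10^0.9 = 7.94

7.94


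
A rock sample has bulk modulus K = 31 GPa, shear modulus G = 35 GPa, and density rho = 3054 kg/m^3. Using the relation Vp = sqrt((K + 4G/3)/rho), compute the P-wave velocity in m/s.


First compute the effective modulus:
K + 4G/3 = 31e9 + 4*35e9/3 = 77666666666.67 Pa
Then divide by density:
77666666666.67 / 3054 = 25431128.5745 Pa/(kg/m^3)
Take the square root:
Vp = sqrt(25431128.5745) = 5042.93 m/s

5042.93


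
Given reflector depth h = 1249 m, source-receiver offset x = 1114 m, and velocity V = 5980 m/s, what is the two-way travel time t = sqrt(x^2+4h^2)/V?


x^2 + 4h^2 = 1114^2 + 4*1249^2 = 1240996 + 6240004 = 7481000
sqrt(7481000) = 2735.1417
t = 2735.1417 / 5980 = 0.4574 s

0.4574


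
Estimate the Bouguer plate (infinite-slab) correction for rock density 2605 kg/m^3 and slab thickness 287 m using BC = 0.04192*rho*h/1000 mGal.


BC = 0.04192 * rho * h / 1000
= 0.04192 * 2605 * 287 / 1000
= 31.3409 mGal

31.3409


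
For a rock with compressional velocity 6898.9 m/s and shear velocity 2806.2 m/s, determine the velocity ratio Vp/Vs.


Vp/Vs = 6898.9 / 2806.2
= 2.4584

2.4584


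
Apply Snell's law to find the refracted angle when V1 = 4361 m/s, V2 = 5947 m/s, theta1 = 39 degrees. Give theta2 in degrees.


sin(theta1) = sin(39 deg) = 0.62932
sin(theta2) = V2/V1 * sin(theta1) = 5947/4361 * 0.62932 = 0.85819
theta2 = arcsin(0.85819) = 59.114 degrees

59.114


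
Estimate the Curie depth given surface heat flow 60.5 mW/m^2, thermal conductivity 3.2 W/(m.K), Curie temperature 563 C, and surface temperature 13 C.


T_Curie - T_surf = 563 - 13 = 550 C
Convert q to W/m^2: 60.5 mW/m^2 = 0.0605 W/m^2
d = 550 * 3.2 / 0.0605 = 29090.91 m

29090.91


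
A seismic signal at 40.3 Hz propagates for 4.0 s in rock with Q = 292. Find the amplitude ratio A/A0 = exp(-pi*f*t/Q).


pi*f*t/Q = pi*40.3*4.0/292 = 1.734331
A/A0 = exp(-1.734331) = 0.176518

0.176518


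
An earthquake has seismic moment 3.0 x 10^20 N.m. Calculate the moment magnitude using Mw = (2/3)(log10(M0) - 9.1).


log10(M0) = log10(3.0 x 10^20) = 20.4771
Mw = 2/3 * (20.4771 - 9.1)
= 2/3 * 11.3771
= 7.58

7.58


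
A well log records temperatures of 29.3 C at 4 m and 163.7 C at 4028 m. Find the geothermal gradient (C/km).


dT = 163.7 - 29.3 = 134.4 C
dz = 4028 - 4 = 4024 m
gradient = dT/dz * 1000 = 134.4/4024 * 1000 = 33.3996 C/km

33.3996


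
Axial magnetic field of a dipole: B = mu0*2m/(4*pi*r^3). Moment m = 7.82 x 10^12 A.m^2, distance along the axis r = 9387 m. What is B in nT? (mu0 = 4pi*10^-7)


m = 7.82 x 10^12 = 7820000000000 A.m^2
2m = 15640000000000 A.m^2
r^3 = 9387^3 = 827142723603
B = (4pi*10^-7) * 15640000000000 / (4*pi * 827142723603) * 1e9
= 19653803.640858 / 10394182015765.75 * 1e9
= 1890.8466 nT

1890.8466


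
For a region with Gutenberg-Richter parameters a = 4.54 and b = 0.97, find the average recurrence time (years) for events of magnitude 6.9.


log10(N) = 4.54 - 0.97*6.9 = -2.153
N = 10^-2.153 = 0.007031
T = 1/N = 1/0.007031 = 142.2329 years

142.2329


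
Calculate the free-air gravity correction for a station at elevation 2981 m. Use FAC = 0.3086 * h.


FAC = 0.3086 * h
= 0.3086 * 2981
= 919.9366 mGal

919.9366


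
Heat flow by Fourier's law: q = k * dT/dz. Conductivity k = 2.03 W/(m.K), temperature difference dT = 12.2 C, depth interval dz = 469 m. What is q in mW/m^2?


q = k * dT / dz * 1000
= 2.03 * 12.2 / 469 * 1000
= 0.052806 * 1000
= 52.806 mW/m^2

52.806


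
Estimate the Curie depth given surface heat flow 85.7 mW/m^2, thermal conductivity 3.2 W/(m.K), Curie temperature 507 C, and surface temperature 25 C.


T_Curie - T_surf = 507 - 25 = 482 C
Convert q to W/m^2: 85.7 mW/m^2 = 0.0857 W/m^2
d = 482 * 3.2 / 0.0857 = 17997.67 m

17997.67


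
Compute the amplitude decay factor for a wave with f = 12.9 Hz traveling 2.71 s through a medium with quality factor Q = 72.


pi*f*t/Q = pi*12.9*2.71/72 = 1.525374
A/A0 = exp(-1.525374) = 0.21754

0.21754


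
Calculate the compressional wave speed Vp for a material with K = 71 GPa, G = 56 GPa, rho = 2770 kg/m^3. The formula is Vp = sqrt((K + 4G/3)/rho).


First compute the effective modulus:
K + 4G/3 = 71e9 + 4*56e9/3 = 145666666666.67 Pa
Then divide by density:
145666666666.67 / 2770 = 52587244.284 Pa/(kg/m^3)
Take the square root:
Vp = sqrt(52587244.284) = 7251.71 m/s

7251.71


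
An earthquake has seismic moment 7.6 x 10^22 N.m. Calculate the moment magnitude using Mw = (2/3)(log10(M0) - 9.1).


log10(M0) = log10(7.6 x 10^22) = 22.8808
Mw = 2/3 * (22.8808 - 9.1)
= 2/3 * 13.7808
= 9.19

9.19


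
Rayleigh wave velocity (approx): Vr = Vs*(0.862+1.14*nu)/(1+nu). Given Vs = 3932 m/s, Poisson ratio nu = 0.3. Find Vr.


Numerator factor = 0.862 + 1.14*0.3 = 1.204
Denominator = 1 + 0.3 = 1.3
Vr = 3932 * 1.204 / 1.3 = 3641.64 m/s

3641.64


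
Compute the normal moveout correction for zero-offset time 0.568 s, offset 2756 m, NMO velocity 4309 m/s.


x/Vnmo = 2756/4309 = 0.639592
(x/Vnmo)^2 = 0.409077
t0^2 = 0.322624
sqrt(0.322624 + 0.409077) = 0.855395
dt = 0.855395 - 0.568 = 0.287395

0.287395


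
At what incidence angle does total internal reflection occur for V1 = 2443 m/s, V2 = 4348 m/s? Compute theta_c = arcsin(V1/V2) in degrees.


V1/V2 = 2443/4348 = 0.561868
theta_c = arcsin(0.561868) = 34.185 degrees

34.185


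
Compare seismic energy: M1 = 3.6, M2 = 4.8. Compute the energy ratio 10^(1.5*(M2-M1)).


M2 - M1 = 4.8 - 3.6 = 1.2
1.5 * 1.2 = 1.8
ratio = 10^1.8 = 63.1

63.1


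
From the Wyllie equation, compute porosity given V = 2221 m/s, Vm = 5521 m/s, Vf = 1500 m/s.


1/V - 1/Vm = 1/2221 - 1/5521 = 0.00026912
1/Vf - 1/Vm = 1/1500 - 1/5521 = 0.00048554
phi = 0.00026912 / 0.00048554 = 0.5543

0.5543


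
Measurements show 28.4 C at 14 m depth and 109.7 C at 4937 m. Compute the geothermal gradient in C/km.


dT = 109.7 - 28.4 = 81.3 C
dz = 4937 - 14 = 4923 m
gradient = dT/dz * 1000 = 81.3/4923 * 1000 = 16.5143 C/km

16.5143


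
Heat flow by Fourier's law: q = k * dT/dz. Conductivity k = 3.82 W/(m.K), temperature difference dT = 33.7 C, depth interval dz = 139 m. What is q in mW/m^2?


q = k * dT / dz * 1000
= 3.82 * 33.7 / 139 * 1000
= 0.926144 * 1000
= 926.1439 mW/m^2

926.1439


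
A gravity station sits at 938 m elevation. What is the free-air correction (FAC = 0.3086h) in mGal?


FAC = 0.3086 * h
= 0.3086 * 938
= 289.4668 mGal

289.4668


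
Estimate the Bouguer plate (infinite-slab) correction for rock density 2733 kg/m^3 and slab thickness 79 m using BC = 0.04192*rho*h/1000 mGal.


BC = 0.04192 * rho * h / 1000
= 0.04192 * 2733 * 79 / 1000
= 9.0508 mGal

9.0508


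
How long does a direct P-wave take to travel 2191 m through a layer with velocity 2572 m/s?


t = x / V
= 2191 / 2572
= 0.8519 s

0.8519


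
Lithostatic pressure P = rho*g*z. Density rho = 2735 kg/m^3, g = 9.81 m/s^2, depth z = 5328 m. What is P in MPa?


P = rho * g * z / 1e6
= 2735 * 9.81 * 5328 / 1e6
= 142952104.8 / 1e6
= 142.9521 MPa

142.9521


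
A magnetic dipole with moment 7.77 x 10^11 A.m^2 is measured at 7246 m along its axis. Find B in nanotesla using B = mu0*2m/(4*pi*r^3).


m = 7.77 x 10^11 = 777000000000 A.m^2
2m = 1554000000000 A.m^2
r^3 = 7246^3 = 380447722936
B = (4pi*10^-7) * 1554000000000 / (4*pi * 380447722936) * 1e9
= 1952813.993471 / 4780847085802.81 * 1e9
= 408.4661 nT

408.4661


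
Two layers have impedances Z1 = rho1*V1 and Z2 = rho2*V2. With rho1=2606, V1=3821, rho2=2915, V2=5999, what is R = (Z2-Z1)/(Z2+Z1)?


Z1 = 2606 * 3821 = 9957526
Z2 = 2915 * 5999 = 17487085
R = (17487085 - 9957526) / (17487085 + 9957526) = 7529559 / 27444611 = 0.2744

0.2744
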